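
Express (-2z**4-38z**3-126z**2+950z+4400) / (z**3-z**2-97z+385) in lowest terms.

By polynomial division,
  -2z**4-38z**3-126z**2+950z+4400 = (-2z-40)(z**3-z**2-97z+385) + (-360z**2-2160z+19800)
  z**3-z**2-97z+385 = (-(1/360)z+7/360)(-360z**2-2160z+19800) + (0)
Last nonzero remainder: -360z**2-2160z+19800. Dividing through by -360 gives the monic gcd z**2+6z-55.
Cancel z**2+6z-55 from numerator and denominator to get the reduced form.

(-2z**2-26z-80)/(z-7)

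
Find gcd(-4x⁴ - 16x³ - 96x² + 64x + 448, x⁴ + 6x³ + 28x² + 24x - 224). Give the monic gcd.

Repeated division with remainder:
  -4x⁴ - 16x³ - 96x² + 64x + 448 = (-4)(x⁴ + 6x³ + 28x² + 24x - 224) + (8x³ + 16x² + 160x - 448)
  x⁴ + 6x³ + 28x² + 24x - 224 = ((1/8)x + 1/2)(8x³ + 16x² + 160x - 448) + (0)
Last nonzero remainder: 8x³ + 16x² + 160x - 448. Dividing through by 8 gives the monic gcd x³ + 2x² + 20x - 56.

x³ + 2x² + 20x - 56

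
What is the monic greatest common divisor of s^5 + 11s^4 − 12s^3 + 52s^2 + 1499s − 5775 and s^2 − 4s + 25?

Apply the Euclidean algorithm:
  s^5 + 11s^4 − 12s^3 + 52s^2 + 1499s − 5775 = (s^3 + 15s^2 + 23s − 231)(s^2 − 4s + 25) + (0)
The last nonzero remainder s^2 − 4s + 25 is already monic.

s^2 − 4s + 25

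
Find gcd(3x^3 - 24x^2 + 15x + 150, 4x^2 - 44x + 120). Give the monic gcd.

x - 5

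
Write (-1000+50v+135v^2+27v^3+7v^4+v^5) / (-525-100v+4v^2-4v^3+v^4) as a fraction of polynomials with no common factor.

(-40+2v+7v^2+v^3)/(-21-4v+v^2)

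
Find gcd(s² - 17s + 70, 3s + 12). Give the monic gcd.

Repeated division with remainder:
  s² - 17s + 70 = ((1/3)s - 7)(3s + 12) + (154)
  3s + 12 = ((3/154)s + 6/77)(154) + (0)
The last nonzero remainder is the constant 154, so the polynomials are coprime and gcd = 1.

1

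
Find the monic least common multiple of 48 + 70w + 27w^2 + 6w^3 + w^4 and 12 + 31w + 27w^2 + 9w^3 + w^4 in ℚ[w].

192 + 520w + 506w^2 + 229w^3 + 61w^4 + 11w^5 + w^6

By polynomial division,
  w^4 + 6w^3 + 27w^2 + 70w + 48 = (w^4 + 9w^3 + 27w^2 + 31w + 12) + (−3w^3 + 39w + 36)
  w^4 + 9w^3 + 27w^2 + 31w + 12 = (−(1/3)w − 3)(−3w^3 + 39w + 36) + (40w^2 + 160w + 120)
  −3w^3 + 39w + 36 = (−(3/40)w + 3/10)(40w^2 + 160w + 120) + (0)
Last nonzero remainder: 40w^2 + 160w + 120. Dividing through by 40 gives the monic gcd w^2 + 4w + 3.
Then lcm(f, g) = f·g / gcd(f, g); expanding and making the result monic gives the answer.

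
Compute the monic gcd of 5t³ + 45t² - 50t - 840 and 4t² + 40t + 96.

Apply the Euclidean algorithm:
  5t³ + 45t² - 50t - 840 = ((5/4)t - 5/4)(4t² + 40t + 96) + (-120t - 720)
  4t² + 40t + 96 = (-(1/30)t - 2/15)(-120t - 720) + (0)
Last nonzero remainder: -120t - 720. Dividing through by -120 gives the monic gcd t + 6.

t + 6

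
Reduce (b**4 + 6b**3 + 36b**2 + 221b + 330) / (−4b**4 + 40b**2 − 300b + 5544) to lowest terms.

Apply the Euclidean algorithm:
  b**4 + 6b**3 + 36b**2 + 221b + 330 = (−1/4)(−4b**4 + 40b**2 − 300b + 5544) + (6b**3 + 46b**2 + 146b + 1716)
  −4b**4 + 40b**2 − 300b + 5544 = (−(2/3)b + 46/9)(6b**3 + 46b**2 + 146b + 1716) + (−(880/9)b**2 + (880/9)b − 9680/3)
  6b**3 + 46b**2 + 146b + 1716 = (−(27/440)b − 117/220)(−(880/9)b**2 + (880/9)b − 9680/3) + (0)
Last nonzero remainder: −(880/9)b**2 + (880/9)b − 9680/3. Dividing through by −880/9 gives the monic gcd b**2 − b + 33.
Cancel b**2 − b + 33 from numerator and denominator to get the reduced form.

(−b**2 − 7b − 10)/(4b**2 + 4b − 168)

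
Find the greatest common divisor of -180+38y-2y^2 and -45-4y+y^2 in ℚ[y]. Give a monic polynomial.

Repeated division with remainder:
  -2y^2+38y-180 = (-2)(y^2-4y-45) + (30y-270)
  y^2-4y-45 = ((1/30)y+1/6)(30y-270) + (0)
Last nonzero remainder: 30y-270. Dividing through by 30 gives the monic gcd y-9.

-9+y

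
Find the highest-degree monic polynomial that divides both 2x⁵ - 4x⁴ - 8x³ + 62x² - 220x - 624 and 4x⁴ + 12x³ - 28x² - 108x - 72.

Apply the Euclidean algorithm:
  2x⁵ - 4x⁴ - 8x³ + 62x² - 220x - 624 = ((1/2)x - 5/2)(4x⁴ + 12x³ - 28x² - 108x - 72) + (36x³ + 46x² - 454x - 804)
  4x⁴ + 12x³ - 28x² - 108x - 72 = ((1/9)x + 31/162)(36x³ + 46x² - 454x - 804) + ((1105/81)x² + (5525/81)x + 2210/27)
  36x³ + 46x² - 454x - 804 = ((2916/1105)x - 10854/1105)((1105/81)x² + (5525/81)x + 2210/27) + (0)
Last nonzero remainder: (1105/81)x² + (5525/81)x + 2210/27. Dividing through by 1105/81 gives the monic gcd x² + 5x + 6.

x² + 5x + 6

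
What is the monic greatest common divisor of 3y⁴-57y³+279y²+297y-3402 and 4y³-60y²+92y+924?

Repeated division with remainder:
  3y⁴-57y³+279y²+297y-3402 = ((3/4)y-3)(4y³-60y²+92y+924) + (30y²-120y-630)
  4y³-60y²+92y+924 = ((2/15)y-22/15)(30y²-120y-630) + (0)
Last nonzero remainder: 30y²-120y-630. Dividing through by 30 gives the monic gcd y²-4y-21.

y²-4y-21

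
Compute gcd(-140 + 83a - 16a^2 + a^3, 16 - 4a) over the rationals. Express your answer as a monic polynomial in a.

Repeated division with remainder:
  a^3 - 16a^2 + 83a - 140 = (-(1/4)a^2 + 3a - 35/4)(-4a + 16) + (0)
Last nonzero remainder: -4a + 16. Dividing through by -4 gives the monic gcd a - 4.

-4 + a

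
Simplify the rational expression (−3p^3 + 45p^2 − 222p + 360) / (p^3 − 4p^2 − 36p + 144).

(−3p + 15)/(p + 6)

By polynomial division,
  −3p^3 + 45p^2 − 222p + 360 = (−3)(p^3 − 4p^2 − 36p + 144) + (33p^2 − 330p + 792)
  p^3 − 4p^2 − 36p + 144 = ((1/33)p + 2/11)(33p^2 − 330p + 792) + (0)
Last nonzero remainder: 33p^2 − 330p + 792. Dividing through by 33 gives the monic gcd p^2 − 10p + 24.
Cancel p^2 − 10p + 24 from numerator and denominator to get the reduced form.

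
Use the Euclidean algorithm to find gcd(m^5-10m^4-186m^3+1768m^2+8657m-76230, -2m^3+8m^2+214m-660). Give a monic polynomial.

m^2-m-110

By polynomial division,
  m^5-10m^4-186m^3+1768m^2+8657m-76230 = (-(1/2)m^2+3m+103/2)(-2m^3+8m^2+214m-660) + (384m^2-384m-42240)
  -2m^3+8m^2+214m-660 = (-(1/192)m+1/64)(384m^2-384m-42240) + (0)
Last nonzero remainder: 384m^2-384m-42240. Dividing through by 384 gives the monic gcd m^2-m-110.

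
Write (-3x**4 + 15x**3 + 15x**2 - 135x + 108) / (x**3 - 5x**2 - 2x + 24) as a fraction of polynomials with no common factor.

Repeated division with remainder:
  -3x**4 + 15x**3 + 15x**2 - 135x + 108 = (-3x)(x**3 - 5x**2 - 2x + 24) + (9x**2 - 63x + 108)
  x**3 - 5x**2 - 2x + 24 = ((1/9)x + 2/9)(9x**2 - 63x + 108) + (0)
Last nonzero remainder: 9x**2 - 63x + 108. Dividing through by 9 gives the monic gcd x**2 - 7x + 12.
Cancel x**2 - 7x + 12 from numerator and denominator to get the reduced form.

(-3x**2 - 6x + 9)/(x + 2)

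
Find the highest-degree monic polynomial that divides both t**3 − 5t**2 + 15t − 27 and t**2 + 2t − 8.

1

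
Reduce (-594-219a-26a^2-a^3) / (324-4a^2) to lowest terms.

(66+17a+a^2)/(-36+4a)

Repeated division with remainder:
  -a^3-26a^2-219a-594 = ((1/4)a+13/2)(-4a^2+324) + (-300a-2700)
  -4a^2+324 = ((1/75)a-3/25)(-300a-2700) + (0)
Last nonzero remainder: -300a-2700. Dividing through by -300 gives the monic gcd a+9.
Cancel a+9 from numerator and denominator to get the reduced form.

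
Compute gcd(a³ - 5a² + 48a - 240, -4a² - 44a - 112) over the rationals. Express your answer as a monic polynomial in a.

1

Repeated division with remainder:
  a³ - 5a² + 48a - 240 = (-(1/4)a + 4)(-4a² - 44a - 112) + (196a + 208)
  -4a² - 44a - 112 = (-(1/49)a - 487/2401)(196a + 208) + (-167616/2401)
  196a + 208 = (-(117649/41904)a - 31213/10476)(-167616/2401) + (0)
The last nonzero remainder is the constant -167616/2401, so the polynomials are coprime and gcd = 1.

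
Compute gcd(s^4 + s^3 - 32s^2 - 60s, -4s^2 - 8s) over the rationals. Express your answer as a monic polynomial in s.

By polynomial division,
  s^4 + s^3 - 32s^2 - 60s = (-(1/4)s^2 + (1/4)s + 15/2)(-4s^2 - 8s) + (0)
Last nonzero remainder: -4s^2 - 8s. Dividing through by -4 gives the monic gcd s^2 + 2s.

s^2 + 2s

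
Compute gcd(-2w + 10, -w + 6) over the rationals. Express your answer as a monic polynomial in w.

1

Apply the Euclidean algorithm:
  -2w + 10 = (2)(-w + 6) + (-2)
  -w + 6 = ((1/2)w - 3)(-2) + (0)
The last nonzero remainder is the constant -2, so the polynomials are coprime and gcd = 1.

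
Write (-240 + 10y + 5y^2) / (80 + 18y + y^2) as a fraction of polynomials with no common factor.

(-30 + 5y)/(10 + y)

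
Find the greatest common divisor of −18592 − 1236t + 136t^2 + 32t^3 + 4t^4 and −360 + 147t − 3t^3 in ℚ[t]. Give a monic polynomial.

8 + t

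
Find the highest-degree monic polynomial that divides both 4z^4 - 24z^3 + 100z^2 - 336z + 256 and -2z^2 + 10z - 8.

Repeated division with remainder:
  4z^4 - 24z^3 + 100z^2 - 336z + 256 = (-2z^2 + 2z - 32)(-2z^2 + 10z - 8) + (0)
Last nonzero remainder: -2z^2 + 10z - 8. Dividing through by -2 gives the monic gcd z^2 - 5z + 4.

z^2 - 5z + 4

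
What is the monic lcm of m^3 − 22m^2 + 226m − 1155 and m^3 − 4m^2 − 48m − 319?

m^5 − 15m^4 + 101m^3 − 211m^2 − 1531m − 33495

By polynomial division,
  m^3 − 22m^2 + 226m − 1155 = (m^3 − 4m^2 − 48m − 319) + (−18m^2 + 274m − 836)
  m^3 − 4m^2 − 48m − 319 = (−(1/18)m − 101/162)(−18m^2 + 274m − 836) + ((6187/81)m − 68057/81)
  −18m^2 + 274m − 836 = (−(1458/6187)m + 6156/6187)((6187/81)m − 68057/81) + (0)
Last nonzero remainder: (6187/81)m − 68057/81. Dividing through by 6187/81 gives the monic gcd m − 11.
Then lcm(f, g) = f·g / gcd(f, g); expanding and making the result monic gives the answer.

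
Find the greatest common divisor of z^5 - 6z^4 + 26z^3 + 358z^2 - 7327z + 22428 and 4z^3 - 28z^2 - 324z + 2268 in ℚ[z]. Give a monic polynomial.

Euclidean algorithm in ℚ[z]:
  z^5 - 6z^4 + 26z^3 + 358z^2 - 7327z + 22428 = ((1/4)z^2 + (1/4)z + 57/2)(4z^3 - 28z^2 - 324z + 2268) + (670z^2 + 1340z - 42210)
  4z^3 - 28z^2 - 324z + 2268 = ((2/335)z - 18/335)(670z^2 + 1340z - 42210) + (0)
Last nonzero remainder: 670z^2 + 1340z - 42210. Dividing through by 670 gives the monic gcd z^2 + 2z - 63.

z^2 + 2z - 63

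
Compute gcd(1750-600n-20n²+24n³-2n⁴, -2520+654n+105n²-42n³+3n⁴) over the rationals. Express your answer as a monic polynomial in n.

35-12n+n²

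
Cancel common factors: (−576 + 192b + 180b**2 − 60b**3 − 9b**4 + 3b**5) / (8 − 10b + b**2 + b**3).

(72 − 6b − 15b**2 + 3b**3)/(−1 + b)

Euclidean algorithm in ℚ[b]:
  3b**5 − 9b**4 − 60b**3 + 180b**2 + 192b − 576 = (3b**2 − 12b − 18)(b**3 + b**2 − 10b + 8) + (54b**2 + 108b − 432)
  b**3 + b**2 − 10b + 8 = ((1/54)b − 1/54)(54b**2 + 108b − 432) + (0)
Last nonzero remainder: 54b**2 + 108b − 432. Dividing through by 54 gives the monic gcd b**2 + 2b − 8.
Cancel b**2 + 2b − 8 from numerator and denominator to get the reduced form.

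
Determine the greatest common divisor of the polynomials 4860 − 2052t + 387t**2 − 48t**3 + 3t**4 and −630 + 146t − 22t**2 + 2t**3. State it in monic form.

45 − 4t + t**2

Apply the Euclidean algorithm:
  3t**4 − 48t**3 + 387t**2 − 2052t + 4860 = ((3/2)t − 15/2)(2t**3 − 22t**2 + 146t − 630) + (3t**2 − 12t + 135)
  2t**3 − 22t**2 + 146t − 630 = ((2/3)t − 14/3)(3t**2 − 12t + 135) + (0)
Last nonzero remainder: 3t**2 − 12t + 135. Dividing through by 3 gives the monic gcd t**2 − 4t + 45.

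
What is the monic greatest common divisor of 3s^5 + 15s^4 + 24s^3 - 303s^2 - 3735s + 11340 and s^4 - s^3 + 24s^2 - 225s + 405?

By polynomial division,
  3s^5 + 15s^4 + 24s^3 - 303s^2 - 3735s + 11340 = (3s + 18)(s^4 - s^3 + 24s^2 - 225s + 405) + (-30s^3 - 60s^2 - 900s + 4050)
  s^4 - s^3 + 24s^2 - 225s + 405 = (-(1/30)s + 1/10)(-30s^3 - 60s^2 - 900s + 4050) + (0)
Last nonzero remainder: -30s^3 - 60s^2 - 900s + 4050. Dividing through by -30 gives the monic gcd s^3 + 2s^2 + 30s - 135.

s^3 + 2s^2 + 30s - 135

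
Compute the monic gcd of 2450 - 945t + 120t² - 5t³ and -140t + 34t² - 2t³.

70 - 17t + t²

Apply the Euclidean algorithm:
  -5t³ + 120t² - 945t + 2450 = (5/2)(-2t³ + 34t² - 140t) + (35t² - 595t + 2450)
  -2t³ + 34t² - 140t = (-(2/35)t)(35t² - 595t + 2450) + (0)
Last nonzero remainder: 35t² - 595t + 2450. Dividing through by 35 gives the monic gcd t² - 17t + 70.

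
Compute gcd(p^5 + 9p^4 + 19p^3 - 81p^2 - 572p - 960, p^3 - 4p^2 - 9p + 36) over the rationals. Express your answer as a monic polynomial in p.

Euclidean algorithm in ℚ[p]:
  p^5 + 9p^4 + 19p^3 - 81p^2 - 572p - 960 = (p^2 + 13p + 80)(p^3 - 4p^2 - 9p + 36) + (320p^2 - 320p - 3840)
  p^3 - 4p^2 - 9p + 36 = ((1/320)p - 3/320)(320p^2 - 320p - 3840) + (0)
Last nonzero remainder: 320p^2 - 320p - 3840. Dividing through by 320 gives the monic gcd p^2 - p - 12.

p^2 - p - 12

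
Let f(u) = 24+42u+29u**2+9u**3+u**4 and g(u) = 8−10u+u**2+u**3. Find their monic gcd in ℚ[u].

Euclidean algorithm in ℚ[u]:
  u**4+9u**3+29u**2+42u+24 = (u+8)(u**3+u**2−10u+8) + (31u**2+114u−40)
  u**3+u**2−10u+8 = ((1/31)u−83/961)(31u**2+114u−40) + ((1092/961)u+4368/961)
  31u**2+114u−40 = ((29791/1092)u−4805/546)((1092/961)u+4368/961) + (0)
Last nonzero remainder: (1092/961)u+4368/961. Dividing through by 1092/961 gives the monic gcd u+4.

4+u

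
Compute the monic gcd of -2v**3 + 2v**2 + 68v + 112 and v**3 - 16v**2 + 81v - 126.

By polynomial division,
  -2v**3 + 2v**2 + 68v + 112 = (-2)(v**3 - 16v**2 + 81v - 126) + (-30v**2 + 230v - 140)
  v**3 - 16v**2 + 81v - 126 = (-(1/30)v + 5/18)(-30v**2 + 230v - 140) + ((112/9)v - 784/9)
  -30v**2 + 230v - 140 = (-(135/56)v + 45/28)((112/9)v - 784/9) + (0)
Last nonzero remainder: (112/9)v - 784/9. Dividing through by 112/9 gives the monic gcd v - 7.

v - 7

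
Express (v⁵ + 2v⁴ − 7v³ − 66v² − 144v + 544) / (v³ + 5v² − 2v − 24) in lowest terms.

(v³ + v − 68)/(v + 3)

Euclidean algorithm in ℚ[v]:
  v⁵ + 2v⁴ − 7v³ − 66v² − 144v + 544 = (v² − 3v + 10)(v³ + 5v² − 2v − 24) + (−98v² − 196v + 784)
  v³ + 5v² − 2v − 24 = (−(1/98)v − 3/98)(−98v² − 196v + 784) + (0)
Last nonzero remainder: −98v² − 196v + 784. Dividing through by −98 gives the monic gcd v² + 2v − 8.
Cancel v² + 2v − 8 from numerator and denominator to get the reduced form.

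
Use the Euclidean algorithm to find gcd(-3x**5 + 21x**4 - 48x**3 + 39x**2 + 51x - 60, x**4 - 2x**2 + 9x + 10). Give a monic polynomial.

x**3 - 2x**2 + 2x + 5

Repeated division with remainder:
  -3x**5 + 21x**4 - 48x**3 + 39x**2 + 51x - 60 = (-3x + 21)(x**4 - 2x**2 + 9x + 10) + (-54x**3 + 108x**2 - 108x - 270)
  x**4 - 2x**2 + 9x + 10 = (-(1/54)x - 1/27)(-54x**3 + 108x**2 - 108x - 270) + (0)
Last nonzero remainder: -54x**3 + 108x**2 - 108x - 270. Dividing through by -54 gives the monic gcd x**3 - 2x**2 + 2x + 5.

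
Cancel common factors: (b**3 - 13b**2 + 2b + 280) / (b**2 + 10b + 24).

(b**2 - 17b + 70)/(b + 6)

By polynomial division,
  b**3 - 13b**2 + 2b + 280 = (b - 23)(b**2 + 10b + 24) + (208b + 832)
  b**2 + 10b + 24 = ((1/208)b + 3/104)(208b + 832) + (0)
Last nonzero remainder: 208b + 832. Dividing through by 208 gives the monic gcd b + 4.
Cancel b + 4 from numerator and denominator to get the reduced form.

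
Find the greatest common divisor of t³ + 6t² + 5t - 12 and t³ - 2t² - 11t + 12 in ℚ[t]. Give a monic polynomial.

Apply the Euclidean algorithm:
  t³ + 6t² + 5t - 12 = (t³ - 2t² - 11t + 12) + (8t² + 16t - 24)
  t³ - 2t² - 11t + 12 = ((1/8)t - 1/2)(8t² + 16t - 24) + (0)
Last nonzero remainder: 8t² + 16t - 24. Dividing through by 8 gives the monic gcd t² + 2t - 3.

t² + 2t - 3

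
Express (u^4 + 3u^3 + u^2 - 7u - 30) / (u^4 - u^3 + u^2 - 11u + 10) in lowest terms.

Euclidean algorithm in ℚ[u]:
  u^4 + 3u^3 + u^2 - 7u - 30 = (u^4 - u^3 + u^2 - 11u + 10) + (4u^3 + 4u - 40)
  u^4 - u^3 + u^2 - 11u + 10 = ((1/4)u - 1/4)(4u^3 + 4u - 40) + (0)
Last nonzero remainder: 4u^3 + 4u - 40. Dividing through by 4 gives the monic gcd u^3 + u - 10.
Cancel u^3 + u - 10 from numerator and denominator to get the reduced form.

(u + 3)/(u - 1)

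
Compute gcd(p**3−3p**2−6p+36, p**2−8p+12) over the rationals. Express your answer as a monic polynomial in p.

1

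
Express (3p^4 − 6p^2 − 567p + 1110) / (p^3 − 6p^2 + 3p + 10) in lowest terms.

(3p^2 + 21p + 111)/(p + 1)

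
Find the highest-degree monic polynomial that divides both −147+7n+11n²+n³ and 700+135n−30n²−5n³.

Apply the Euclidean algorithm:
  n³+11n²+7n−147 = (−1/5)(−5n³−30n²+135n+700) + (5n²+34n−7)
  −5n³−30n²+135n+700 = (−n+4/5)(5n²+34n−7) + ((504/5)n+3528/5)
  5n²+34n−7 = ((25/504)n−5/504)((504/5)n+3528/5) + (0)
Last nonzero remainder: (504/5)n+3528/5. Dividing through by 504/5 gives the monic gcd n+7.

7+n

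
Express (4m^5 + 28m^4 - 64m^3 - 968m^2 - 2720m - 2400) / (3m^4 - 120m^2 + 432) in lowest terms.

(4m^3 + 44m^2 + 160m + 200)/(3m^2 + 12m - 36)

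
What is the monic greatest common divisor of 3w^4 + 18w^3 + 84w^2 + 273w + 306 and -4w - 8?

Apply the Euclidean algorithm:
  3w^4 + 18w^3 + 84w^2 + 273w + 306 = (-(3/4)w^3 - 3w^2 - 15w - 153/4)(-4w - 8) + (0)
Last nonzero remainder: -4w - 8. Dividing through by -4 gives the monic gcd w + 2.

w + 2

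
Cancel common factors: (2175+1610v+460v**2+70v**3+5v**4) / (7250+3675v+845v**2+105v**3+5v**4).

(3+v)/(10+v)

Repeated division with remainder:
  5v**4+70v**3+460v**2+1610v+2175 = (5v**4+105v**3+845v**2+3675v+7250) + (-35v**3-385v**2-2065v-5075)
  5v**4+105v**3+845v**2+3675v+7250 = (-(1/7)v-10/7)(-35v**3-385v**2-2065v-5075) + (0)
Last nonzero remainder: -35v**3-385v**2-2065v-5075. Dividing through by -35 gives the monic gcd v**3+11v**2+59v+145.
Cancel v**3+11v**2+59v+145 from numerator and denominator to get the reduced form.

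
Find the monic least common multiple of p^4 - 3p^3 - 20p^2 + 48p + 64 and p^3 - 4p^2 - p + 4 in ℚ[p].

Apply the Euclidean algorithm:
  p^4 - 3p^3 - 20p^2 + 48p + 64 = (p + 1)(p^3 - 4p^2 - p + 4) + (-15p^2 + 45p + 60)
  p^3 - 4p^2 - p + 4 = (-(1/15)p + 1/15)(-15p^2 + 45p + 60) + (0)
Last nonzero remainder: -15p^2 + 45p + 60. Dividing through by -15 gives the monic gcd p^2 - 3p - 4.
Then lcm(f, g) = f·g / gcd(f, g); expanding and making the result monic gives the answer.

p^5 - 4p^4 - 17p^3 + 68p^2 + 16p - 64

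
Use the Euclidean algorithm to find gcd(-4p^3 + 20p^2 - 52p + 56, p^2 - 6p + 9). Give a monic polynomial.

1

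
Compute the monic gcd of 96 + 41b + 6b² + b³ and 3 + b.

3 + b

Euclidean algorithm in ℚ[b]:
  b³ + 6b² + 41b + 96 = (b² + 3b + 32)(b + 3) + (0)
The last nonzero remainder b + 3 is already monic.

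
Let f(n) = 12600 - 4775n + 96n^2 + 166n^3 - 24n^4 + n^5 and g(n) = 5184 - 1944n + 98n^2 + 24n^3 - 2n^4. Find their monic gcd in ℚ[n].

By polynomial division,
  n^5 - 24n^4 + 166n^3 + 96n^2 - 4775n + 12600 = (-(1/2)n + 6)(-2n^4 + 24n^3 + 98n^2 - 1944n + 5184) + (71n^3 - 1464n^2 + 9481n - 18504)
  -2n^4 + 24n^3 + 98n^2 - 1944n + 5184 = (-(2/71)n - 1224/5041)(71n^3 - 1464n^2 + 9481n - 18504) + ((48384/5041)n^2 - (822528/5041)n + 3483648/5041)
  71n^3 - 1464n^2 + 9481n - 18504 = ((357911/48384)n - 1295537/48384)((48384/5041)n^2 - (822528/5041)n + 3483648/5041) + (0)
Last nonzero remainder: (48384/5041)n^2 - (822528/5041)n + 3483648/5041. Dividing through by 48384/5041 gives the monic gcd n^2 - 17n + 72.

72 - 17n + n^2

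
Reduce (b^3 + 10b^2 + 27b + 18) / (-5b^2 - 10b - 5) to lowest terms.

Repeated division with remainder:
  b^3 + 10b^2 + 27b + 18 = (-(1/5)b - 8/5)(-5b^2 - 10b - 5) + (10b + 10)
  -5b^2 - 10b - 5 = (-(1/2)b - 1/2)(10b + 10) + (0)
Last nonzero remainder: 10b + 10. Dividing through by 10 gives the monic gcd b + 1.
Cancel b + 1 from numerator and denominator to get the reduced form.

(-b^2 - 9b - 18)/(5b + 5)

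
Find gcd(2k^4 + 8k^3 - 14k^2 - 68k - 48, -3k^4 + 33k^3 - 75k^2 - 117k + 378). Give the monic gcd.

Apply the Euclidean algorithm:
  2k^4 + 8k^3 - 14k^2 - 68k - 48 = (-2/3)(-3k^4 + 33k^3 - 75k^2 - 117k + 378) + (30k^3 - 64k^2 - 146k + 204)
  -3k^4 + 33k^3 - 75k^2 - 117k + 378 = (-(1/10)k + 133/150)(30k^3 - 64k^2 - 146k + 204) + (-(2464/75)k^2 + (2464/75)k + 4928/25)
  30k^3 - 64k^2 - 146k + 204 = (-(1125/1232)k + 1275/1232)(-(2464/75)k^2 + (2464/75)k + 4928/25) + (0)
Last nonzero remainder: -(2464/75)k^2 + (2464/75)k + 4928/25. Dividing through by -2464/75 gives the monic gcd k^2 - k - 6.

k^2 - k - 6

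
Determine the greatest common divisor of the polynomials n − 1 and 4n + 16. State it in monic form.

1

Apply the Euclidean algorithm:
  n − 1 = (1/4)(4n + 16) + (−5)
  4n + 16 = (−(4/5)n − 16/5)(−5) + (0)
The last nonzero remainder is the constant −5, so the polynomials are coprime and gcd = 1.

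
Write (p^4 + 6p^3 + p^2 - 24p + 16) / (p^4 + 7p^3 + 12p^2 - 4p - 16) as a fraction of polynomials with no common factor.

(p^2 + 3p - 4)/(p^2 + 4p + 4)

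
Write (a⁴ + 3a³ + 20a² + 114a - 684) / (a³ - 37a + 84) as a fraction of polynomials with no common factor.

By polynomial division,
  a⁴ + 3a³ + 20a² + 114a - 684 = (a + 3)(a³ - 37a + 84) + (57a² + 141a - 936)
  a³ - 37a + 84 = ((1/57)a - 47/1083)(57a² + 141a - 936) + (-(5220/361)a + 15660/361)
  57a² + 141a - 936 = (-(6859/1740)a - 9386/435)(-(5220/361)a + 15660/361) + (0)
Last nonzero remainder: -(5220/361)a + 15660/361. Dividing through by -5220/361 gives the monic gcd a - 3.
Cancel a - 3 from numerator and denominator to get the reduced form.

(a³ + 6a² + 38a + 228)/(a² + 3a - 28)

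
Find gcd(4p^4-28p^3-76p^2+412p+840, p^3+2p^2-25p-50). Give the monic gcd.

p^2-3p-10

Euclidean algorithm in ℚ[p]:
  4p^4-28p^3-76p^2+412p+840 = (4p-36)(p^3+2p^2-25p-50) + (96p^2-288p-960)
  p^3+2p^2-25p-50 = ((1/96)p+5/96)(96p^2-288p-960) + (0)
Last nonzero remainder: 96p^2-288p-960. Dividing through by 96 gives the monic gcd p^2-3p-10.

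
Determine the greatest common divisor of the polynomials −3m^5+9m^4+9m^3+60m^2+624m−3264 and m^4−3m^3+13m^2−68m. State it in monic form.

Apply the Euclidean algorithm:
  −3m^5+9m^4+9m^3+60m^2+624m−3264 = (−3m)(m^4−3m^3+13m^2−68m) + (48m^3−144m^2+624m−3264)
  m^4−3m^3+13m^2−68m = ((1/48)m)(48m^3−144m^2+624m−3264) + (0)
Last nonzero remainder: 48m^3−144m^2+624m−3264. Dividing through by 48 gives the monic gcd m^3−3m^2+13m−68.

m^3−3m^2+13m−68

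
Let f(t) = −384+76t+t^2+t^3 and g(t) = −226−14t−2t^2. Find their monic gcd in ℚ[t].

Repeated division with remainder:
  t^3+t^2+76t−384 = (−(1/2)t+3)(−2t^2−14t−226) + (5t+294)
  −2t^2−14t−226 = (−(2/5)t+518/25)(5t+294) + (−157942/25)
  5t+294 = (−(125/157942)t−3675/78971)(−157942/25) + (0)
The last nonzero remainder is the constant −157942/25, so the polynomials are coprime and gcd = 1.

1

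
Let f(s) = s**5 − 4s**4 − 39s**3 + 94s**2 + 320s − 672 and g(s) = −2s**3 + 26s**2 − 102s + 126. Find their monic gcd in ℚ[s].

Euclidean algorithm in ℚ[s]:
  s**5 − 4s**4 − 39s**3 + 94s**2 + 320s − 672 = (−(1/2)s**2 − (9/2)s − 27/2)(−2s**3 + 26s**2 − 102s + 126) + (49s**2 − 490s + 1029)
  −2s**3 + 26s**2 − 102s + 126 = (−(2/49)s + 6/49)(49s**2 − 490s + 1029) + (0)
Last nonzero remainder: 49s**2 − 490s + 1029. Dividing through by 49 gives the monic gcd s**2 − 10s + 21.

s**2 − 10s + 21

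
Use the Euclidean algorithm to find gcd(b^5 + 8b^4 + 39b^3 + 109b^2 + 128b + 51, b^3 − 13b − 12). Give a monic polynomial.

b^2 + 4b + 3

Euclidean algorithm in ℚ[b]:
  b^5 + 8b^4 + 39b^3 + 109b^2 + 128b + 51 = (b^2 + 8b + 52)(b^3 − 13b − 12) + (225b^2 + 900b + 675)
  b^3 − 13b − 12 = ((1/225)b − 4/225)(225b^2 + 900b + 675) + (0)
Last nonzero remainder: 225b^2 + 900b + 675. Dividing through by 225 gives the monic gcd b^2 + 4b + 3.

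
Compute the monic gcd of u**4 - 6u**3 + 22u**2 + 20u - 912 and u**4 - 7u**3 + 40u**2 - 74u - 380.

u**2 - 4u + 38

Repeated division with remainder:
  u**4 - 6u**3 + 22u**2 + 20u - 912 = (u**4 - 7u**3 + 40u**2 - 74u - 380) + (u**3 - 18u**2 + 94u - 532)
  u**4 - 7u**3 + 40u**2 - 74u - 380 = (u + 11)(u**3 - 18u**2 + 94u - 532) + (144u**2 - 576u + 5472)
  u**3 - 18u**2 + 94u - 532 = ((1/144)u - 7/72)(144u**2 - 576u + 5472) + (0)
Last nonzero remainder: 144u**2 - 576u + 5472. Dividing through by 144 gives the monic gcd u**2 - 4u + 38.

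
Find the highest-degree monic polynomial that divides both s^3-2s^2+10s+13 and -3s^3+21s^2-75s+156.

Apply the Euclidean algorithm:
  s^3-2s^2+10s+13 = (-1/3)(-3s^3+21s^2-75s+156) + (5s^2-15s+65)
  -3s^3+21s^2-75s+156 = (-(3/5)s+12/5)(5s^2-15s+65) + (0)
Last nonzero remainder: 5s^2-15s+65. Dividing through by 5 gives the monic gcd s^2-3s+13.

s^2-3s+13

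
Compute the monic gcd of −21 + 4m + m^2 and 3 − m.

−3 + m

Euclidean algorithm in ℚ[m]:
  m^2 + 4m − 21 = (−m − 7)(−m + 3) + (0)
Last nonzero remainder: −m + 3. Dividing through by −1 gives the monic gcd m − 3.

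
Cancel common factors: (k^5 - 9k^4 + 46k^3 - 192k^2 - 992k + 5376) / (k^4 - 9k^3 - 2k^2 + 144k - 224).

(k^2 - 2k + 48)/(k - 2)

By polynomial division,
  k^5 - 9k^4 + 46k^3 - 192k^2 - 992k + 5376 = (k)(k^4 - 9k^3 - 2k^2 + 144k - 224) + (48k^3 - 336k^2 - 768k + 5376)
  k^4 - 9k^3 - 2k^2 + 144k - 224 = ((1/48)k - 1/24)(48k^3 - 336k^2 - 768k + 5376) + (0)
Last nonzero remainder: 48k^3 - 336k^2 - 768k + 5376. Dividing through by 48 gives the monic gcd k^3 - 7k^2 - 16k + 112.
Cancel k^3 - 7k^2 - 16k + 112 from numerator and denominator to get the reduced form.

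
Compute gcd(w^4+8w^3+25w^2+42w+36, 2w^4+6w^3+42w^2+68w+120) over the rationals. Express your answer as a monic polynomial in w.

Repeated division with remainder:
  w^4+8w^3+25w^2+42w+36 = (1/2)(2w^4+6w^3+42w^2+68w+120) + (5w^3+4w^2+8w−24)
  2w^4+6w^3+42w^2+68w+120 = ((2/5)w+22/25)(5w^3+4w^2+8w−24) + ((882/25)w^2+(1764/25)w+3528/25)
  5w^3+4w^2+8w−24 = ((125/882)w−25/147)((882/25)w^2+(1764/25)w+3528/25) + (0)
Last nonzero remainder: (882/25)w^2+(1764/25)w+3528/25. Dividing through by 882/25 gives the monic gcd w^2+2w+4.

w^2+2w+4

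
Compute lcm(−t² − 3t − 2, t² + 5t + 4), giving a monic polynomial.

Repeated division with remainder:
  −t² − 3t − 2 = (−1)(t² + 5t + 4) + (2t + 2)
  t² + 5t + 4 = ((1/2)t + 2)(2t + 2) + (0)
Last nonzero remainder: 2t + 2. Dividing through by 2 gives the monic gcd t + 1.
Then lcm(f, g) = f·g / gcd(f, g); expanding and making the result monic gives the answer.

t³ + 7t² + 14t + 8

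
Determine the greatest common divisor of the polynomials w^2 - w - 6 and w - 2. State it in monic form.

Apply the Euclidean algorithm:
  w^2 - w - 6 = (w + 1)(w - 2) + (-4)
  w - 2 = (-(1/4)w + 1/2)(-4) + (0)
The last nonzero remainder is the constant -4, so the polynomials are coprime and gcd = 1.

1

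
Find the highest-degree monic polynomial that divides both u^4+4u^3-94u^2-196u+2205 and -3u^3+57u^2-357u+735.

u^2-12u+35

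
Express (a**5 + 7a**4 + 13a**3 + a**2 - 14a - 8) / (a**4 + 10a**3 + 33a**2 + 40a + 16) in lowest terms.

Euclidean algorithm in ℚ[a]:
  a**5 + 7a**4 + 13a**3 + a**2 - 14a - 8 = (a - 3)(a**4 + 10a**3 + 33a**2 + 40a + 16) + (10a**3 + 60a**2 + 90a + 40)
  a**4 + 10a**3 + 33a**2 + 40a + 16 = ((1/10)a + 2/5)(10a**3 + 60a**2 + 90a + 40) + (0)
Last nonzero remainder: 10a**3 + 60a**2 + 90a + 40. Dividing through by 10 gives the monic gcd a**3 + 6a**2 + 9a + 4.
Cancel a**3 + 6a**2 + 9a + 4 from numerator and denominator to get the reduced form.

(a**2 + a - 2)/(a + 4)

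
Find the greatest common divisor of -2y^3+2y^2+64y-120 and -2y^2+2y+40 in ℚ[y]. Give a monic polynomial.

By polynomial division,
  -2y^3+2y^2+64y-120 = (y)(-2y^2+2y+40) + (24y-120)
  -2y^2+2y+40 = (-(1/12)y-1/3)(24y-120) + (0)
Last nonzero remainder: 24y-120. Dividing through by 24 gives the monic gcd y-5.

y-5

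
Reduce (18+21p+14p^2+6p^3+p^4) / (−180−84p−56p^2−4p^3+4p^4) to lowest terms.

(2+p)/(−20+4p)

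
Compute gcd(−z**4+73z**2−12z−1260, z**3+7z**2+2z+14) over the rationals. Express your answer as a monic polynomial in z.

Euclidean algorithm in ℚ[z]:
  −z**4+73z**2−12z−1260 = (−z+7)(z**3+7z**2+2z+14) + (26z**2−12z−1358)
  z**3+7z**2+2z+14 = ((1/26)z+97/338)(26z**2−12z−1358) + ((9747/169)z+68229/169)
  26z**2−12z−1358 = ((4394/9747)z−32786/9747)((9747/169)z+68229/169) + (0)
Last nonzero remainder: (9747/169)z+68229/169. Dividing through by 9747/169 gives the monic gcd z+7.

z+7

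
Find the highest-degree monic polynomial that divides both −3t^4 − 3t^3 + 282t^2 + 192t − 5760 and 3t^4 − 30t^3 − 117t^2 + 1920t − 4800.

Repeated division with remainder:
  −3t^4 − 3t^3 + 282t^2 + 192t − 5760 = (−1)(3t^4 − 30t^3 − 117t^2 + 1920t − 4800) + (−33t^3 + 165t^2 + 2112t − 10560)
  3t^4 − 30t^3 − 117t^2 + 1920t − 4800 = (−(1/11)t + 5/11)(−33t^3 + 165t^2 + 2112t − 10560) + (0)
Last nonzero remainder: −33t^3 + 165t^2 + 2112t − 10560. Dividing through by −33 gives the monic gcd t^3 − 5t^2 − 64t + 320.

t^3 − 5t^2 − 64t + 320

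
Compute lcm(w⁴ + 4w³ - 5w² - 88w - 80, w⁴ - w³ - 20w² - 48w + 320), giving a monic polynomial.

w⁵ - 21w³ - 68w² + 272w + 320

Apply the Euclidean algorithm:
  w⁴ + 4w³ - 5w² - 88w - 80 = (w⁴ - w³ - 20w² - 48w + 320) + (5w³ + 15w² - 40w - 400)
  w⁴ - w³ - 20w² - 48w + 320 = ((1/5)w - 4/5)(5w³ + 15w² - 40w - 400) + (0)
Last nonzero remainder: 5w³ + 15w² - 40w - 400. Dividing through by 5 gives the monic gcd w³ + 3w² - 8w - 80.
Then lcm(f, g) = f·g / gcd(f, g); expanding and making the result monic gives the answer.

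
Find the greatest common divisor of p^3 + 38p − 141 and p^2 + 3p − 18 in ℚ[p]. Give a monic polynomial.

p − 3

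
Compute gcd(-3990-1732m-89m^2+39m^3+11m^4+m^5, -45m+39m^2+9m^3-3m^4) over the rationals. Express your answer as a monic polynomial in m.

Apply the Euclidean algorithm:
  m^5+11m^4+39m^3-89m^2-1732m-3990 = (-(1/3)m-14/3)(-3m^4+9m^3+39m^2-45m) + (94m^3+78m^2-1942m-3990)
  -3m^4+9m^3+39m^2-45m = (-(3/94)m+270/2209)(94m^3+78m^2-1942m-3990) + (-(71820/2209)m^2+(143640/2209)m+1077300/2209)
  94m^3+78m^2-1942m-3990 = (-(103823/35910)m-2209/270)(-(71820/2209)m^2+(143640/2209)m+1077300/2209) + (0)
Last nonzero remainder: -(71820/2209)m^2+(143640/2209)m+1077300/2209. Dividing through by -71820/2209 gives the monic gcd m^2-2m-15.

-15-2m+m^2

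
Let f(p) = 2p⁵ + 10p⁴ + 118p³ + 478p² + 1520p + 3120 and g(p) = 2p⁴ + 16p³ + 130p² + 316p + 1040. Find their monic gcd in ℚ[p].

Repeated division with remainder:
  2p⁵ + 10p⁴ + 118p³ + 478p² + 1520p + 3120 = (p - 3)(2p⁴ + 16p³ + 130p² + 316p + 1040) + (36p³ + 552p² + 1428p + 6240)
  2p⁴ + 16p³ + 130p² + 316p + 1040 = ((1/18)p - 11/27)(36p³ + 552p² + 1428p + 6240) + ((2480/9)p² + (4960/9)p + 32240/9)
  36p³ + 552p² + 1428p + 6240 = ((81/620)p + 54/31)((2480/9)p² + (4960/9)p + 32240/9) + (0)
Last nonzero remainder: (2480/9)p² + (4960/9)p + 32240/9. Dividing through by 2480/9 gives the monic gcd p² + 2p + 13.

p² + 2p + 13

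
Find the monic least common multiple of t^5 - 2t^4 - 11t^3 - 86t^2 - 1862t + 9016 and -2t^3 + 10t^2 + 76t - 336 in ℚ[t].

t^6 + 4t^5 - 23t^4 - 152t^3 - 2378t^2 - 2156t + 54096

By polynomial division,
  t^5 - 2t^4 - 11t^3 - 86t^2 - 1862t + 9016 = (-(1/2)t^2 - (3/2)t - 21)(-2t^3 + 10t^2 + 76t - 336) + (70t^2 - 770t + 1960)
  -2t^3 + 10t^2 + 76t - 336 = (-(1/35)t - 6/35)(70t^2 - 770t + 1960) + (0)
Last nonzero remainder: 70t^2 - 770t + 1960. Dividing through by 70 gives the monic gcd t^2 - 11t + 28.
Then lcm(f, g) = f·g / gcd(f, g); expanding and making the result monic gives the answer.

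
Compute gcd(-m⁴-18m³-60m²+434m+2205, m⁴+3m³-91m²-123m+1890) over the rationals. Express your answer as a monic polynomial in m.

m²+4m-45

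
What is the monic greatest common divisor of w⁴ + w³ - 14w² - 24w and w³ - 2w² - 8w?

By polynomial division,
  w⁴ + w³ - 14w² - 24w = (w + 3)(w³ - 2w² - 8w) + (0)
The last nonzero remainder w³ - 2w² - 8w is already monic.

w³ - 2w² - 8w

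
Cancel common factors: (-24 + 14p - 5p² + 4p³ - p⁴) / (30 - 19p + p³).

Repeated division with remainder:
  -p⁴ + 4p³ - 5p² + 14p - 24 = (-p + 4)(p³ - 19p + 30) + (-24p² + 120p - 144)
  p³ - 19p + 30 = (-(1/24)p - 5/24)(-24p² + 120p - 144) + (0)
Last nonzero remainder: -24p² + 120p - 144. Dividing through by -24 gives the monic gcd p² - 5p + 6.
Cancel p² - 5p + 6 from numerator and denominator to get the reduced form.

(-4 - p - p²)/(5 + p)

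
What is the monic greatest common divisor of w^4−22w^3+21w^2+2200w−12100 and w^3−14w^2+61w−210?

w−10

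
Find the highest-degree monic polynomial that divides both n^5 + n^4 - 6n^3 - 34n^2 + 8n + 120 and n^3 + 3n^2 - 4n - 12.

n^2 - 4

Apply the Euclidean algorithm:
  n^5 + n^4 - 6n^3 - 34n^2 + 8n + 120 = (n^2 - 2n + 4)(n^3 + 3n^2 - 4n - 12) + (-42n^2 + 168)
  n^3 + 3n^2 - 4n - 12 = (-(1/42)n - 1/14)(-42n^2 + 168) + (0)
Last nonzero remainder: -42n^2 + 168. Dividing through by -42 gives the monic gcd n^2 - 4.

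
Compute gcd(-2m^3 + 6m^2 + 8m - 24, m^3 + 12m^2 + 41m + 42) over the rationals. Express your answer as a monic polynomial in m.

Euclidean algorithm in ℚ[m]:
  -2m^3 + 6m^2 + 8m - 24 = (-2)(m^3 + 12m^2 + 41m + 42) + (30m^2 + 90m + 60)
  m^3 + 12m^2 + 41m + 42 = ((1/30)m + 3/10)(30m^2 + 90m + 60) + (12m + 24)
  30m^2 + 90m + 60 = ((5/2)m + 5/2)(12m + 24) + (0)
Last nonzero remainder: 12m + 24. Dividing through by 12 gives the monic gcd m + 2.

m + 2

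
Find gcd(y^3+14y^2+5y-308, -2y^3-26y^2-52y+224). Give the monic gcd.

y+7

Apply the Euclidean algorithm:
  y^3+14y^2+5y-308 = (-1/2)(-2y^3-26y^2-52y+224) + (y^2-21y-196)
  -2y^3-26y^2-52y+224 = (-2y-68)(y^2-21y-196) + (-1872y-13104)
  y^2-21y-196 = (-(1/1872)y+7/468)(-1872y-13104) + (0)
Last nonzero remainder: -1872y-13104. Dividing through by -1872 gives the monic gcd y+7.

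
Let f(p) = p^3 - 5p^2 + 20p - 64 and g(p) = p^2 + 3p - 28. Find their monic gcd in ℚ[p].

p - 4

Repeated division with remainder:
  p^3 - 5p^2 + 20p - 64 = (p - 8)(p^2 + 3p - 28) + (72p - 288)
  p^2 + 3p - 28 = ((1/72)p + 7/72)(72p - 288) + (0)
Last nonzero remainder: 72p - 288. Dividing through by 72 gives the monic gcd p - 4.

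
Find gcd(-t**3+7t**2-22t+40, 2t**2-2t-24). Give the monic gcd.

t-4

By polynomial division,
  -t**3+7t**2-22t+40 = (-(1/2)t+3)(2t**2-2t-24) + (-28t+112)
  2t**2-2t-24 = (-(1/14)t-3/14)(-28t+112) + (0)
Last nonzero remainder: -28t+112. Dividing through by -28 gives the monic gcd t-4.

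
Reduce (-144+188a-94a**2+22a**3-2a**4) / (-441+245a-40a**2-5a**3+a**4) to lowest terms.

(-16+12a-2a**2)/(-49+a**2)

By polynomial division,
  -2a**4+22a**3-94a**2+188a-144 = (-2)(a**4-5a**3-40a**2+245a-441) + (12a**3-174a**2+678a-1026)
  a**4-5a**3-40a**2+245a-441 = ((1/12)a+19/24)(12a**3-174a**2+678a-1026) + ((165/4)a**2-(825/4)a+1485/4)
  12a**3-174a**2+678a-1026 = ((16/55)a-152/55)((165/4)a**2-(825/4)a+1485/4) + (0)
Last nonzero remainder: (165/4)a**2-(825/4)a+1485/4. Dividing through by 165/4 gives the monic gcd a**2-5a+9.
Cancel a**2-5a+9 from numerator and denominator to get the reduced form.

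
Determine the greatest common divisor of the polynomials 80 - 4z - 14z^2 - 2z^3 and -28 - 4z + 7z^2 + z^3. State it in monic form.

-2 + z

By polynomial division,
  -2z^3 - 14z^2 - 4z + 80 = (-2)(z^3 + 7z^2 - 4z - 28) + (-12z + 24)
  z^3 + 7z^2 - 4z - 28 = (-(1/12)z^2 - (3/4)z - 7/6)(-12z + 24) + (0)
Last nonzero remainder: -12z + 24. Dividing through by -12 gives the monic gcd z - 2.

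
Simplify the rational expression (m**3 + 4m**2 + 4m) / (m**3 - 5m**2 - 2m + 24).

By polynomial division,
  m**3 + 4m**2 + 4m = (m**3 - 5m**2 - 2m + 24) + (9m**2 + 6m - 24)
  m**3 - 5m**2 - 2m + 24 = ((1/9)m - 17/27)(9m**2 + 6m - 24) + ((40/9)m + 80/9)
  9m**2 + 6m - 24 = ((81/40)m - 27/10)((40/9)m + 80/9) + (0)
Last nonzero remainder: (40/9)m + 80/9. Dividing through by 40/9 gives the monic gcd m + 2.
Cancel m + 2 from numerator and denominator to get the reduced form.

(m**2 + 2m)/(m**2 - 7m + 12)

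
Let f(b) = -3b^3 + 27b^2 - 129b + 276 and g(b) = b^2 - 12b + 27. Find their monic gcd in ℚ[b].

1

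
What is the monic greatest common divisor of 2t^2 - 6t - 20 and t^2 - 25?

Repeated division with remainder:
  2t^2 - 6t - 20 = (2)(t^2 - 25) + (-6t + 30)
  t^2 - 25 = (-(1/6)t - 5/6)(-6t + 30) + (0)
Last nonzero remainder: -6t + 30. Dividing through by -6 gives the monic gcd t - 5.

t - 5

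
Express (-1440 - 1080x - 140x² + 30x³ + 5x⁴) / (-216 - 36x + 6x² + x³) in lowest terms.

By polynomial division,
  5x⁴ + 30x³ - 140x² - 1080x - 1440 = (5x)(x³ + 6x² - 36x - 216) + (40x² - 1440)
  x³ + 6x² - 36x - 216 = ((1/40)x + 3/20)(40x² - 1440) + (0)
Last nonzero remainder: 40x² - 1440. Dividing through by 40 gives the monic gcd x² - 36.
Cancel x² - 36 from numerator and denominator to get the reduced form.

(40 + 30x + 5x²)/(6 + x)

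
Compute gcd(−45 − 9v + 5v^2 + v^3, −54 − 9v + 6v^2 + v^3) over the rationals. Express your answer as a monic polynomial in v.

−9 + v^2

Apply the Euclidean algorithm:
  v^3 + 5v^2 − 9v − 45 = (v^3 + 6v^2 − 9v − 54) + (−v^2 + 9)
  v^3 + 6v^2 − 9v − 54 = (−v − 6)(−v^2 + 9) + (0)
Last nonzero remainder: −v^2 + 9. Dividing through by −1 gives the monic gcd v^2 − 9.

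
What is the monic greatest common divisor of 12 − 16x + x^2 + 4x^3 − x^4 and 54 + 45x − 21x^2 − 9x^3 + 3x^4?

−6 − x + x^2

Euclidean algorithm in ℚ[x]:
  −x^4 + 4x^3 + x^2 − 16x + 12 = (−1/3)(3x^4 − 9x^3 − 21x^2 + 45x + 54) + (x^3 − 6x^2 − x + 30)
  3x^4 − 9x^3 − 21x^2 + 45x + 54 = (3x + 9)(x^3 − 6x^2 − x + 30) + (36x^2 − 36x − 216)
  x^3 − 6x^2 − x + 30 = ((1/36)x − 5/36)(36x^2 − 36x − 216) + (0)
Last nonzero remainder: 36x^2 − 36x − 216. Dividing through by 36 gives the monic gcd x^2 − x − 6.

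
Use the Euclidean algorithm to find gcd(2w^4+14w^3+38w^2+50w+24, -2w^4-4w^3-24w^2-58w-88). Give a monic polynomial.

w^2+3w+4

By polynomial division,
  2w^4+14w^3+38w^2+50w+24 = (-1)(-2w^4-4w^3-24w^2-58w-88) + (10w^3+14w^2-8w-64)
  -2w^4-4w^3-24w^2-58w-88 = (-(1/5)w-3/25)(10w^3+14w^2-8w-64) + (-(598/25)w^2-(1794/25)w-2392/25)
  10w^3+14w^2-8w-64 = (-(125/299)w+200/299)(-(598/25)w^2-(1794/25)w-2392/25) + (0)
Last nonzero remainder: -(598/25)w^2-(1794/25)w-2392/25. Dividing through by -598/25 gives the monic gcd w^2+3w+4.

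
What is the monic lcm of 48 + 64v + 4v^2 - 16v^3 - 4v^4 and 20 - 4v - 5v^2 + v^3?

Repeated division with remainder:
  -4v^4 - 16v^3 + 4v^2 + 64v + 48 = (-4v - 36)(v^3 - 5v^2 - 4v + 20) + (-192v^2 + 768)
  v^3 - 5v^2 - 4v + 20 = (-(1/192)v + 5/192)(-192v^2 + 768) + (0)
Last nonzero remainder: -192v^2 + 768. Dividing through by -192 gives the monic gcd v^2 - 4.
Then lcm(f, g) = f·g / gcd(f, g); expanding and making the result monic gives the answer.

60 + 68v - 11v^2 - 21v^3 - v^4 + v^5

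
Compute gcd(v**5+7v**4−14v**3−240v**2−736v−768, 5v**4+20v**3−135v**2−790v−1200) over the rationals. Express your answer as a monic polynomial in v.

By polynomial division,
  v**5+7v**4−14v**3−240v**2−736v−768 = ((1/5)v+3/5)(5v**4+20v**3−135v**2−790v−1200) + (v**3−v**2−22v−48)
  5v**4+20v**3−135v**2−790v−1200 = (5v+25)(v**3−v**2−22v−48) + (0)
The last nonzero remainder v**3−v**2−22v−48 is already monic.

v**3−v**2−22v−48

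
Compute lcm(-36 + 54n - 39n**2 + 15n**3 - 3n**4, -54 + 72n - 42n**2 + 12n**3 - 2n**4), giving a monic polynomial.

108 - 198n + 183n**2 - 102n**3 + 37n**4 - 8n**5 + n**6

By polynomial division,
  -3n**4 + 15n**3 - 39n**2 + 54n - 36 = (3/2)(-2n**4 + 12n**3 - 42n**2 + 72n - 54) + (-3n**3 + 24n**2 - 54n + 45)
  -2n**4 + 12n**3 - 42n**2 + 72n - 54 = ((2/3)n + 4/3)(-3n**3 + 24n**2 - 54n + 45) + (-38n**2 + 114n - 114)
  -3n**3 + 24n**2 - 54n + 45 = ((3/38)n - 15/38)(-38n**2 + 114n - 114) + (0)
Last nonzero remainder: -38n**2 + 114n - 114. Dividing through by -38 gives the monic gcd n**2 - 3n + 3.
Then lcm(f, g) = f·g / gcd(f, g); expanding and making the result monic gives the answer.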